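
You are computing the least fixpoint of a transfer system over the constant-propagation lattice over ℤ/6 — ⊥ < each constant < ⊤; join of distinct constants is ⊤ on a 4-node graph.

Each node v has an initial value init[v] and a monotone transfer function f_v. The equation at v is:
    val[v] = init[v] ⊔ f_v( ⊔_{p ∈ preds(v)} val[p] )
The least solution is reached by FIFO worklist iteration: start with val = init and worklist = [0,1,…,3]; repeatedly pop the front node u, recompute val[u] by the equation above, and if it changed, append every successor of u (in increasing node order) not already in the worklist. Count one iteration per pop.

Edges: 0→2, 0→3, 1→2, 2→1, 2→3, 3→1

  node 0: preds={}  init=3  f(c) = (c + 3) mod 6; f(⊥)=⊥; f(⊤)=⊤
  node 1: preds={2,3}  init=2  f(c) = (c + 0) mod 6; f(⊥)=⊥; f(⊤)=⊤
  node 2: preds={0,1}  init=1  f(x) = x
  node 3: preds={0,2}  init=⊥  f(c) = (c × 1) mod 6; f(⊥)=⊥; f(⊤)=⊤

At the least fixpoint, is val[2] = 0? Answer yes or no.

Worklist (5 pops):
  #1 pop 0: in=⊥ → 3 (no change)
  #2 pop 1: in=1 → ⊤ (was 2); enqueue []
  #3 pop 2: in=⊤ → ⊤ (was 1); enqueue [1]
  #4 pop 3: in=⊤ → ⊤ (was ⊥); enqueue []
  #5 pop 1: in=⊤ → ⊤ (no change)

Fixpoint:
  val[0] = 3
  val[1] = ⊤
  val[2] = ⊤
  val[3] = ⊤

no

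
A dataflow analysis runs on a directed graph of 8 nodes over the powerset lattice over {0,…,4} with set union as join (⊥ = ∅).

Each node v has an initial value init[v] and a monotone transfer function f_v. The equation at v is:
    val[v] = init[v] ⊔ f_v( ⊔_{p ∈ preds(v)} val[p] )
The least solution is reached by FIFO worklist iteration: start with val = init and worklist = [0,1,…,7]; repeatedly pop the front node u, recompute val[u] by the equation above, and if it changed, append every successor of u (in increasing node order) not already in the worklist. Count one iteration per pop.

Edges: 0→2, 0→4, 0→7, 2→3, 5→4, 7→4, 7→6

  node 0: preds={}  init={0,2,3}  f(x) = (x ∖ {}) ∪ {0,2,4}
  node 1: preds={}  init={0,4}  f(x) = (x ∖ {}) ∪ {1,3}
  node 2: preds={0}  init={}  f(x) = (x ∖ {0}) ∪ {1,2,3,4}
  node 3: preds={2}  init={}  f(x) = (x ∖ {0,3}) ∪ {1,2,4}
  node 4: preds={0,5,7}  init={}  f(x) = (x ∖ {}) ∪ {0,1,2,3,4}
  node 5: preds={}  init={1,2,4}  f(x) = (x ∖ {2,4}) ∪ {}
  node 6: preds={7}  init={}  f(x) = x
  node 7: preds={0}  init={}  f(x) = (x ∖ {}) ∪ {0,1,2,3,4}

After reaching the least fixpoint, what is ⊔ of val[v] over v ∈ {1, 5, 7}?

Iteration log — 10 steps:
  step 1. node 0  ⊔preds={}  new={0,2,3,4}  old={0,2,3}  +wl: 
  step 2. node 1  ⊔preds={}  new={0,1,3,4}  old={0,4}  +wl: 
  step 3. node 2  ⊔preds={0,2,3,4}  new={1,2,3,4}  old={}  +wl: 
  step 4. node 3  ⊔preds={1,2,3,4}  new={1,2,4}  old={}  +wl: 
  step 5. node 4  ⊔preds={0,1,2,3,4}  new={0,1,2,3,4}  old={}  +wl: 
  step 6. node 5  ⊔preds={}  new={1,2,4}  stable
  step 7. node 6  ⊔preds={}  new={}  stable
  step 8. node 7  ⊔preds={0,2,3,4}  new={0,1,2,3,4}  old={}  +wl: 4,6
  step 9. node 4  ⊔preds={0,1,2,3,4}  new={0,1,2,3,4}  stable
  step 10. node 6  ⊔preds={0,1,2,3,4}  new={0,1,2,3,4}  old={}  +wl: 

Least fixpoint reached:
  node 0: {0,2,3,4}
  node 1: {0,1,3,4}
  node 2: {1,2,3,4}
  node 3: {1,2,4}
  node 4: {0,1,2,3,4}
  node 5: {1,2,4}
  node 6: {0,1,2,3,4}
  node 7: {0,1,2,3,4}

{0,1,2,3,4}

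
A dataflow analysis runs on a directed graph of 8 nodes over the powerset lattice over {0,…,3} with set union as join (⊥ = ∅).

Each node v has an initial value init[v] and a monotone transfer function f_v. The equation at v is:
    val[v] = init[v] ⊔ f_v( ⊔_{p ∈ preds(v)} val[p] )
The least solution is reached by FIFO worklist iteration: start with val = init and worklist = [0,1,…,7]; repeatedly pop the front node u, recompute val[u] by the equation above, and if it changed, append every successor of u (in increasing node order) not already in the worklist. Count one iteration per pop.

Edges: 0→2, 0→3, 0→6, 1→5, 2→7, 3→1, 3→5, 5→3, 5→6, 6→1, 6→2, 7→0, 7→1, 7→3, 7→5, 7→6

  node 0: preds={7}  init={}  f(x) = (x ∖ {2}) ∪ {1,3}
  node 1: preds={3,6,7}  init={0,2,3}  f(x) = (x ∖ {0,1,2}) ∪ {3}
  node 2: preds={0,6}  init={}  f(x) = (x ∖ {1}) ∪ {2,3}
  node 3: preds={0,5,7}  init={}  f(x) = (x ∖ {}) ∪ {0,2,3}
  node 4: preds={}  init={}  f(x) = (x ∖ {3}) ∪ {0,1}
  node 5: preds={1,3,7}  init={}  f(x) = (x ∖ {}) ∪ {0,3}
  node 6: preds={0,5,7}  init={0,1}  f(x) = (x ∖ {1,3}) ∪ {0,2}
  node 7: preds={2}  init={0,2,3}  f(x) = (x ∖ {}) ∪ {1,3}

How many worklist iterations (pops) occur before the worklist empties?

14

Worklist (14 pops):
  #1 pop 0: in={0,2,3} → {0,1,3} (was {}); enqueue []
  #2 pop 1: in={0,1,2,3} → {0,2,3} (no change)
  #3 pop 2: in={0,1,3} → {0,2,3} (was {}); enqueue []
  #4 pop 3: in={0,1,2,3} → {0,1,2,3} (was {}); enqueue [1]
  #5 pop 4: in={} → {0,1} (was {}); enqueue []
  #6 pop 5: in={0,1,2,3} → {0,1,2,3} (was {}); enqueue [3]
  #7 pop 6: in={0,1,2,3} → {0,1,2} (was {0,1}); enqueue [2]
  #8 pop 7: in={0,2,3} → {0,1,2,3} (was {0,2,3}); enqueue [0,5,6]
  #9 pop 1: in={0,1,2,3} → {0,2,3} (no change)
  #10 pop 3: in={0,1,2,3} → {0,1,2,3} (no change)
  #11 pop 2: in={0,1,2,3} → {0,2,3} (no change)
  #12 pop 0: in={0,1,2,3} → {0,1,3} (no change)
  #13 pop 5: in={0,1,2,3} → {0,1,2,3} (no change)
  #14 pop 6: in={0,1,2,3} → {0,1,2} (no change)

Fixpoint:
  val[0] = {0,1,3}
  val[1] = {0,2,3}
  val[2] = {0,2,3}
  val[3] = {0,1,2,3}
  val[4] = {0,1}
  val[5] = {0,1,2,3}
  val[6] = {0,1,2}
  val[7] = {0,1,2,3}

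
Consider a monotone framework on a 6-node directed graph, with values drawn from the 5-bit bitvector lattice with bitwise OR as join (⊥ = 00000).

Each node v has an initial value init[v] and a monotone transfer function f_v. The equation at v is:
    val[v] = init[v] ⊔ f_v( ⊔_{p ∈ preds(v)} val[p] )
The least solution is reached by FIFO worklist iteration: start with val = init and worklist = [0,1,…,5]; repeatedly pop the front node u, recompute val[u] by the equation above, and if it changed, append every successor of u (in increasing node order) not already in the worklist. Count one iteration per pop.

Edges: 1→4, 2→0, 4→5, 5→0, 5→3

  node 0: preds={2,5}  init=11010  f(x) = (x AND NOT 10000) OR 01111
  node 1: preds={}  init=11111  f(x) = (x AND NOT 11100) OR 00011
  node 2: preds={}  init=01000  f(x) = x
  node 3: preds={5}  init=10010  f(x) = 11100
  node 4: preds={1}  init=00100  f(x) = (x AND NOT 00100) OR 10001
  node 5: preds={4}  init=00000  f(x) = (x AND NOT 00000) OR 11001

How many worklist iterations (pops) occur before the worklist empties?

Iteration log — 8 steps:
  step 1. node 0  ⊔preds=01000  new=11111  old=11010  +wl: 
  step 2. node 1  ⊔preds=00000  new=11111  stable
  step 3. node 2  ⊔preds=00000  new=01000  stable
  step 4. node 3  ⊔preds=00000  new=11110  old=10010  +wl: 
  step 5. node 4  ⊔preds=11111  new=11111  old=00100  +wl: 
  step 6. node 5  ⊔preds=11111  new=11111  old=00000  +wl: 0,3
  step 7. node 0  ⊔preds=11111  new=11111  stable
  step 8. node 3  ⊔preds=11111  new=11110  stable

Least fixpoint reached:
  node 0: 11111
  node 1: 11111
  node 2: 01000
  node 3: 11110
  node 4: 11111
  node 5: 11111

8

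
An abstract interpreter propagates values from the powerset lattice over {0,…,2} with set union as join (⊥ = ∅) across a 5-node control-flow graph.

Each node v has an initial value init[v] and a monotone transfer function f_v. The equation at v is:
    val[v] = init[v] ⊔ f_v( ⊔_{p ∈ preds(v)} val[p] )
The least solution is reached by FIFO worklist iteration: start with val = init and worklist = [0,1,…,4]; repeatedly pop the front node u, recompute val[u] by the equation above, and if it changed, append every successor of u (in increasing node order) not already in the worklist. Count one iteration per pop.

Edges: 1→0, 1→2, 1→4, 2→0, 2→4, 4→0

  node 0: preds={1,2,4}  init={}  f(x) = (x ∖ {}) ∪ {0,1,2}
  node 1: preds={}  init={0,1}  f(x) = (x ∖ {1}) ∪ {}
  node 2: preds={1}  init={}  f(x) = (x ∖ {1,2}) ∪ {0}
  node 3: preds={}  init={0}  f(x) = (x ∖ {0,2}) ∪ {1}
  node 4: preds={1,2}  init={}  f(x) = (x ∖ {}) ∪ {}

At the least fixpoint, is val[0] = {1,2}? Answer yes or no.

no

Iteration log — 6 steps:
  step 1. node 0  ⊔preds={0,1}  new={0,1,2}  old={}  +wl: 
  step 2. node 1  ⊔preds={}  new={0,1}  stable
  step 3. node 2  ⊔preds={0,1}  new={0}  old={}  +wl: 0
  step 4. node 3  ⊔preds={}  new={0,1}  old={0}  +wl: 
  step 5. node 4  ⊔preds={0,1}  new={0,1}  old={}  +wl: 
  step 6. node 0  ⊔preds={0,1}  new={0,1,2}  stable

Least fixpoint reached:
  node 0: {0,1,2}
  node 1: {0,1}
  node 2: {0}
  node 3: {0,1}
  node 4: {0,1}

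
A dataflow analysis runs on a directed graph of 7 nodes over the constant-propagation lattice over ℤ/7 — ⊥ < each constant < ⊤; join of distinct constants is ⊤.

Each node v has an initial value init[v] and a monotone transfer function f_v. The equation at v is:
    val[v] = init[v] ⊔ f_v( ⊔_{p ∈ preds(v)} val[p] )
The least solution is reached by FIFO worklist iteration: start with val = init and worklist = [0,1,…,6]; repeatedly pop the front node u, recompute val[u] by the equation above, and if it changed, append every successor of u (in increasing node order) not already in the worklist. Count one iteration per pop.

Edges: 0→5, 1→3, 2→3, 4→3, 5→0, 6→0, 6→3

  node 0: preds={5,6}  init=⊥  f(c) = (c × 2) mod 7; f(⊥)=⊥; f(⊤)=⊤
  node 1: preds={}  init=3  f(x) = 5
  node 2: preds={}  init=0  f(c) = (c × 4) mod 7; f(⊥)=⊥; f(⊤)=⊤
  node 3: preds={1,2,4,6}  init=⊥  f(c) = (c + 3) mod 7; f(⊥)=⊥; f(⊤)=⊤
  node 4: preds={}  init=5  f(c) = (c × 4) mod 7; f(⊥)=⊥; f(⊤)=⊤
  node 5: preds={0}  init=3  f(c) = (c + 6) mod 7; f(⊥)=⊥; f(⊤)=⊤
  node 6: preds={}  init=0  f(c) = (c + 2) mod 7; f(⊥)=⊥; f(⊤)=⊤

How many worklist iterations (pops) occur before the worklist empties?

Iteration log — 8 steps:
  step 1. node 0  ⊔preds=⊤  new=⊤  old=⊥  +wl: 
  step 2. node 1  ⊔preds=⊥  new=⊤  old=3  +wl: 
  step 3. node 2  ⊔preds=⊥  new=0  stable
  step 4. node 3  ⊔preds=⊤  new=⊤  old=⊥  +wl: 
  step 5. node 4  ⊔preds=⊥  new=5  stable
  step 6. node 5  ⊔preds=⊤  new=⊤  old=3  +wl: 0
  step 7. node 6  ⊔preds=⊥  new=0  stable
  step 8. node 0  ⊔preds=⊤  new=⊤  stable

Least fixpoint reached:
  node 0: ⊤
  node 1: ⊤
  node 2: 0
  node 3: ⊤
  node 4: 5
  node 5: ⊤
  node 6: 0

8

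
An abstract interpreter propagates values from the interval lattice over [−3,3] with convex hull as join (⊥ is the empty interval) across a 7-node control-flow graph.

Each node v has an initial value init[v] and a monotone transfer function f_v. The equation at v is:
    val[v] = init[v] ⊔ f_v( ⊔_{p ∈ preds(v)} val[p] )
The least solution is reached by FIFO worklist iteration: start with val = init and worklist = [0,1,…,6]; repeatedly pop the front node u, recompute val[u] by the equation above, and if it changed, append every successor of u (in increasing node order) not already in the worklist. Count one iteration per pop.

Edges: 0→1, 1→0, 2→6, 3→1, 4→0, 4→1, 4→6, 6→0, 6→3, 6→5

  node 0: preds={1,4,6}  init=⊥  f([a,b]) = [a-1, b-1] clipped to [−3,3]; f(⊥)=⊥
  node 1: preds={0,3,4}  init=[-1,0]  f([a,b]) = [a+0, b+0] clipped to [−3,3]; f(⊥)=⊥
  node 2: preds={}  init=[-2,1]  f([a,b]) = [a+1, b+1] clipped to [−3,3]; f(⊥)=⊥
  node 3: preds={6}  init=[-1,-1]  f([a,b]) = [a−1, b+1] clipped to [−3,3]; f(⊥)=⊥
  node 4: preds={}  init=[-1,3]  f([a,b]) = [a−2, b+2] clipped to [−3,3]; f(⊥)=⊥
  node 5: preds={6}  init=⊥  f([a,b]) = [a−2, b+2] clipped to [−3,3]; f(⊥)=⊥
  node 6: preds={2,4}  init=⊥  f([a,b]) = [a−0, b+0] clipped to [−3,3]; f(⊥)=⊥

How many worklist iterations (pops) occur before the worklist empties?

Worklist (12 pops):
  #1 pop 0: in=[-1,3] → [-2,2] (was ⊥); enqueue []
  #2 pop 1: in=[-2,3] → [-2,3] (was [-1,0]); enqueue [0]
  #3 pop 2: in=⊥ → [-2,1] (no change)
  #4 pop 3: in=⊥ → [-1,-1] (no change)
  #5 pop 4: in=⊥ → [-1,3] (no change)
  #6 pop 5: in=⊥ → ⊥ (no change)
  #7 pop 6: in=[-2,3] → [-2,3] (was ⊥); enqueue [3,5]
  #8 pop 0: in=[-2,3] → [-3,2] (was [-2,2]); enqueue [1]
  #9 pop 3: in=[-2,3] → [-3,3] (was [-1,-1]); enqueue []
  #10 pop 5: in=[-2,3] → [-3,3] (was ⊥); enqueue []
  #11 pop 1: in=[-3,3] → [-3,3] (was [-2,3]); enqueue [0]
  #12 pop 0: in=[-3,3] → [-3,2] (no change)

Fixpoint:
  val[0] = [-3,2]
  val[1] = [-3,3]
  val[2] = [-2,1]
  val[3] = [-3,3]
  val[4] = [-1,3]
  val[5] = [-3,3]
  val[6] = [-2,3]

12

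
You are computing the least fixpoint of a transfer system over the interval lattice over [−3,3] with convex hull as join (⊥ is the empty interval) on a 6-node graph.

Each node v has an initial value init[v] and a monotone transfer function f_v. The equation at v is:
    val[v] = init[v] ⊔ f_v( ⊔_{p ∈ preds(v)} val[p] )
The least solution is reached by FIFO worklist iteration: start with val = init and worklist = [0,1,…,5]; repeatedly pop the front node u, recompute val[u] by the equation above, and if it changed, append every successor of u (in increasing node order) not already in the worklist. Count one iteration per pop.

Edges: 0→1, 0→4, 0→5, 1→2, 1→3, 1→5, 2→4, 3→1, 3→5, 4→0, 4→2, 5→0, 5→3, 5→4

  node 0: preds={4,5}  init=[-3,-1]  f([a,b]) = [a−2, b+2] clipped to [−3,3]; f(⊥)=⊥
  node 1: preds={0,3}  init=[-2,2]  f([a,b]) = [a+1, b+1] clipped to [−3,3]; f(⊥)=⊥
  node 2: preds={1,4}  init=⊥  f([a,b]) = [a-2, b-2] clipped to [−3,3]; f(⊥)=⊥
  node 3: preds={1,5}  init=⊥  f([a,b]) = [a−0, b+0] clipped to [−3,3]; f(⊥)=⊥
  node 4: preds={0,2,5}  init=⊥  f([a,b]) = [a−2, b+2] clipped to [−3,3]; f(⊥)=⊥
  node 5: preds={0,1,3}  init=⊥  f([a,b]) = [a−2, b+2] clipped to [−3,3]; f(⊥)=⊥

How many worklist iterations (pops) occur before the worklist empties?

15

Trace (15 dequeues):
  [1] u=0 | in ⊥ | out [-3,-1] | ==
  [2] u=1 | in [-3,-1] | out [-2,2] | ==
  [3] u=2 | in [-2,2] | out [-3,0] | prev ⊥ | push {}
  [4] u=3 | in [-2,2] | out [-2,2] | prev ⊥ | push {1}
  [5] u=4 | in [-3,0] | out [-3,2] | prev ⊥ | push {0,2}
  [6] u=5 | in [-3,2] | out [-3,3] | prev ⊥ | push {3,4}
  [7] u=1 | in [-3,2] | out [-2,3] | prev [-2,2] | push {5}
  [8] u=0 | in [-3,3] | out [-3,3] | prev [-3,-1] | push {1}
  [9] u=2 | in [-3,3] | out [-3,1] | prev [-3,0] | push {}
  [10] u=3 | in [-3,3] | out [-3,3] | prev [-2,2] | push {}
  [11] u=4 | in [-3,3] | out [-3,3] | prev [-3,2] | push {0,2}
  [12] u=5 | in [-3,3] | out [-3,3] | ==
  [13] u=1 | in [-3,3] | out [-2,3] | ==
  [14] u=0 | in [-3,3] | out [-3,3] | ==
  [15] u=2 | in [-3,3] | out [-3,1] | ==

Converged values:
  [0] [-3,3]
  [1] [-2,3]
  [2] [-3,1]
  [3] [-3,3]
  [4] [-3,3]
  [5] [-3,3]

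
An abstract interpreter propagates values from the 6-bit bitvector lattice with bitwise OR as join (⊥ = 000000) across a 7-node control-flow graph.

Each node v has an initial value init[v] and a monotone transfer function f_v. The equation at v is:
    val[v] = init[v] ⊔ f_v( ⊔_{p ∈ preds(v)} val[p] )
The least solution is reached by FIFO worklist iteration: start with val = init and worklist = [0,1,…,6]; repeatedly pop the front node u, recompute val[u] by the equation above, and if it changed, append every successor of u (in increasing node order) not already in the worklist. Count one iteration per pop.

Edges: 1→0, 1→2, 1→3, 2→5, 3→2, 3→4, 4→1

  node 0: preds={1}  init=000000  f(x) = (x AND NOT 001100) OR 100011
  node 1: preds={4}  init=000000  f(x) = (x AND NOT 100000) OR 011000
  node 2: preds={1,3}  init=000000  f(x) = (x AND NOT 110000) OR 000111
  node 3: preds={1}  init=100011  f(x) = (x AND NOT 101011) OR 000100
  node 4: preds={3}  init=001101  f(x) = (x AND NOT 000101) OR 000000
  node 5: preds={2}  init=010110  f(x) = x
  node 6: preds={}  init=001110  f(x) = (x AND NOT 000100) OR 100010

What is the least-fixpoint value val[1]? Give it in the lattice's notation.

Iteration log — 13 steps:
  step 1. node 0  ⊔preds=000000  new=100011  old=000000  +wl: 
  step 2. node 1  ⊔preds=001101  new=011101  old=000000  +wl: 0
  step 3. node 2  ⊔preds=111111  new=001111  old=000000  +wl: 
  step 4. node 3  ⊔preds=011101  new=110111  old=100011  +wl: 2
  step 5. node 4  ⊔preds=110111  new=111111  old=001101  +wl: 1
  step 6. node 5  ⊔preds=001111  new=011111  old=010110  +wl: 
  step 7. node 6  ⊔preds=000000  new=101110  old=001110  +wl: 
  step 8. node 0  ⊔preds=011101  new=110011  old=100011  +wl: 
  step 9. node 2  ⊔preds=111111  new=001111  stable
  step 10. node 1  ⊔preds=111111  new=011111  old=011101  +wl: 0,2,3
  step 11. node 0  ⊔preds=011111  new=110011  stable
  step 12. node 2  ⊔preds=111111  new=001111  stable
  step 13. node 3  ⊔preds=011111  new=110111  stable

Least fixpoint reached:
  node 0: 110011
  node 1: 011111
  node 2: 001111
  node 3: 110111
  node 4: 111111
  node 5: 011111
  node 6: 101110

011111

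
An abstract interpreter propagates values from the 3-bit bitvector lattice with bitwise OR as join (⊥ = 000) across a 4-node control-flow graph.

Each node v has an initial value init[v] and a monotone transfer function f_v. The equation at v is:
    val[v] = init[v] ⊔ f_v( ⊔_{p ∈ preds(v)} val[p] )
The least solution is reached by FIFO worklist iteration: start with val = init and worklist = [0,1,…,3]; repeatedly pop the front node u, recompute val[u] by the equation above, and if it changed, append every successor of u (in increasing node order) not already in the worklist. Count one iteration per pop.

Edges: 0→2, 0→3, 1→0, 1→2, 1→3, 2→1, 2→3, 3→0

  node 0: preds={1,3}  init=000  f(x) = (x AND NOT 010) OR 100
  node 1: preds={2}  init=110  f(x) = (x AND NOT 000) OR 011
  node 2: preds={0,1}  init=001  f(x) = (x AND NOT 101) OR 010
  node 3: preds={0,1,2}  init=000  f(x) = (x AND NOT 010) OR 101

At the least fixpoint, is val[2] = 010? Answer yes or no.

no

Worklist (8 pops):
  #1 pop 0: in=110 → 100 (was 000); enqueue []
  #2 pop 1: in=001 → 111 (was 110); enqueue [0]
  #3 pop 2: in=111 → 011 (was 001); enqueue [1]
  #4 pop 3: in=111 → 101 (was 000); enqueue []
  #5 pop 0: in=111 → 101 (was 100); enqueue [2,3]
  #6 pop 1: in=011 → 111 (no change)
  #7 pop 2: in=111 → 011 (no change)
  #8 pop 3: in=111 → 101 (no change)

Fixpoint:
  val[0] = 101
  val[1] = 111
  val[2] = 011
  val[3] = 101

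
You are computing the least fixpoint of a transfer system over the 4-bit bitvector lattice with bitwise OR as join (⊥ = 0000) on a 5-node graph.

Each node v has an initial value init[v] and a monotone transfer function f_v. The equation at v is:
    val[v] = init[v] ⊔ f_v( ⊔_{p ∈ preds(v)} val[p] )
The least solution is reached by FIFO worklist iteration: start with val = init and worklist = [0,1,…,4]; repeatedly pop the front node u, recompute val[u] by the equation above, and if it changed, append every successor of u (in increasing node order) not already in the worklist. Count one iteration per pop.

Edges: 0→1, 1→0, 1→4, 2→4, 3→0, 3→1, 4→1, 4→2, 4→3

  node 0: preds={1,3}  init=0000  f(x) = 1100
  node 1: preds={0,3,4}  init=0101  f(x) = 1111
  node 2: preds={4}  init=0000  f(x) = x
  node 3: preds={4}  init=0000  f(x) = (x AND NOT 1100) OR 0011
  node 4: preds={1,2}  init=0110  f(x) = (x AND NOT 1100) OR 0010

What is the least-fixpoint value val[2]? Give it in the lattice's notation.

Worklist (10 pops):
  #1 pop 0: in=0101 → 1100 (was 0000); enqueue []
  #2 pop 1: in=1110 → 1111 (was 0101); enqueue [0]
  #3 pop 2: in=0110 → 0110 (was 0000); enqueue []
  #4 pop 3: in=0110 → 0011 (was 0000); enqueue [1]
  #5 pop 4: in=1111 → 0111 (was 0110); enqueue [2,3]
  #6 pop 0: in=1111 → 1100 (no change)
  #7 pop 1: in=1111 → 1111 (no change)
  #8 pop 2: in=0111 → 0111 (was 0110); enqueue [4]
  #9 pop 3: in=0111 → 0011 (no change)
  #10 pop 4: in=1111 → 0111 (no change)

Fixpoint:
  val[0] = 1100
  val[1] = 1111
  val[2] = 0111
  val[3] = 0011
  val[4] = 0111

0111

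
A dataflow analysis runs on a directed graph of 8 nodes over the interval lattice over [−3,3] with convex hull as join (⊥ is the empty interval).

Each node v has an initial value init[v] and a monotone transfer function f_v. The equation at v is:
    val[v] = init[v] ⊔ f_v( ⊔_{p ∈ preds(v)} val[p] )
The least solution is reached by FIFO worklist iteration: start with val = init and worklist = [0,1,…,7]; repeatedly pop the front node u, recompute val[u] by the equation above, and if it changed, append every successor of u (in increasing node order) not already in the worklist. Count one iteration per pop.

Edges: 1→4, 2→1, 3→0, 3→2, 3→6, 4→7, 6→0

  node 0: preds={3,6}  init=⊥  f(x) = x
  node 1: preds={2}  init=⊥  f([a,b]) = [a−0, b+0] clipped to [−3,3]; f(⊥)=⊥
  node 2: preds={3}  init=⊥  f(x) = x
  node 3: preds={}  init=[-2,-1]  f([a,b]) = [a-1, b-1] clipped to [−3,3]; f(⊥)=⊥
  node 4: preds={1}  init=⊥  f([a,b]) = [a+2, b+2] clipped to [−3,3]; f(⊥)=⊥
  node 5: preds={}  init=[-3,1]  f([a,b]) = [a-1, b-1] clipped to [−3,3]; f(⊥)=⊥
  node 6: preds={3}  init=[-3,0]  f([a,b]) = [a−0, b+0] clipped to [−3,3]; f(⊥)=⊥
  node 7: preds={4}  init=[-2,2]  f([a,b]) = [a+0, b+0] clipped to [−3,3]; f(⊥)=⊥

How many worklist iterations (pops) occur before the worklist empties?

11

Trace (11 dequeues):
  [1] u=0 | in [-3,0] | out [-3,0] | prev ⊥ | push {}
  [2] u=1 | in ⊥ | out ⊥ | ==
  [3] u=2 | in [-2,-1] | out [-2,-1] | prev ⊥ | push {1}
  [4] u=3 | in ⊥ | out [-2,-1] | ==
  [5] u=4 | in ⊥ | out ⊥ | ==
  [6] u=5 | in ⊥ | out [-3,1] | ==
  [7] u=6 | in [-2,-1] | out [-3,0] | ==
  [8] u=7 | in ⊥ | out [-2,2] | ==
  [9] u=1 | in [-2,-1] | out [-2,-1] | prev ⊥ | push {4}
  [10] u=4 | in [-2,-1] | out [0,1] | prev ⊥ | push {7}
  [11] u=7 | in [0,1] | out [-2,2] | ==

Converged values:
  [0] [-3,0]
  [1] [-2,-1]
  [2] [-2,-1]
  [3] [-2,-1]
  [4] [0,1]
  [5] [-3,1]
  [6] [-3,0]
  [7] [-2,2]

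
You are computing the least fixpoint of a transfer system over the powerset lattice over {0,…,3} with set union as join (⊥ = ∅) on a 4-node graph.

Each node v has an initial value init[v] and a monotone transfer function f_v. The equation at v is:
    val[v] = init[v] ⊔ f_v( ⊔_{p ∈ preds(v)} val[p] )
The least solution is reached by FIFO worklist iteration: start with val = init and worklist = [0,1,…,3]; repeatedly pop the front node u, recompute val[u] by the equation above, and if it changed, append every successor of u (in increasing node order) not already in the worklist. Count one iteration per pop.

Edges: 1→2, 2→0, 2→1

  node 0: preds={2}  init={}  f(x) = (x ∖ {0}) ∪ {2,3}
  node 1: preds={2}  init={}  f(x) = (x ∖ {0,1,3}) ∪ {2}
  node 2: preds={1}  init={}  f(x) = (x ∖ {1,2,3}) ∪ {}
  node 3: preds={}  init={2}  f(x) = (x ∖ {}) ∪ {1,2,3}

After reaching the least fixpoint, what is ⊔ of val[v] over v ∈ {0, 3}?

Worklist (4 pops):
  #1 pop 0: in={} → {2,3} (was {}); enqueue []
  #2 pop 1: in={} → {2} (was {}); enqueue []
  #3 pop 2: in={2} → {} (no change)
  #4 pop 3: in={} → {1,2,3} (was {2}); enqueue []

Fixpoint:
  val[0] = {2,3}
  val[1] = {2}
  val[2] = {}
  val[3] = {1,2,3}

{1,2,3}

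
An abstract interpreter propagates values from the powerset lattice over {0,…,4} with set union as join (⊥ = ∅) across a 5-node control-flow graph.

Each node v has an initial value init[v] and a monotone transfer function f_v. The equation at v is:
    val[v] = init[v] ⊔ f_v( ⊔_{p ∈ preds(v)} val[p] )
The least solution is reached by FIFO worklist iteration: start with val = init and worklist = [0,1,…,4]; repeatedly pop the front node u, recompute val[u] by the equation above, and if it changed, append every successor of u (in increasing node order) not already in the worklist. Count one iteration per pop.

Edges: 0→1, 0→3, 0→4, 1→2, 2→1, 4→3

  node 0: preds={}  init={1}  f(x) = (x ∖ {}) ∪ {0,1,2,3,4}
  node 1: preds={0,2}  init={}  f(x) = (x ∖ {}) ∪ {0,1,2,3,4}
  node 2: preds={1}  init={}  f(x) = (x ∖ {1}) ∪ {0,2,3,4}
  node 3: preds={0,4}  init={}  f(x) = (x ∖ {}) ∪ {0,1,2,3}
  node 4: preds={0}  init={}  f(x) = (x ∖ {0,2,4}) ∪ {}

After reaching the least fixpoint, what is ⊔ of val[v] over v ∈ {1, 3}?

Iteration log — 7 steps:
  step 1. node 0  ⊔preds={}  new={0,1,2,3,4}  old={1}  +wl: 
  step 2. node 1  ⊔preds={0,1,2,3,4}  new={0,1,2,3,4}  old={}  +wl: 
  step 3. node 2  ⊔preds={0,1,2,3,4}  new={0,2,3,4}  old={}  +wl: 1
  step 4. node 3  ⊔preds={0,1,2,3,4}  new={0,1,2,3,4}  old={}  +wl: 
  step 5. node 4  ⊔preds={0,1,2,3,4}  new={1,3}  old={}  +wl: 3
  step 6. node 1  ⊔preds={0,1,2,3,4}  new={0,1,2,3,4}  stable
  step 7. node 3  ⊔preds={0,1,2,3,4}  new={0,1,2,3,4}  stable

Least fixpoint reached:
  node 0: {0,1,2,3,4}
  node 1: {0,1,2,3,4}
  node 2: {0,2,3,4}
  node 3: {0,1,2,3,4}
  node 4: {1,3}

{0,1,2,3,4}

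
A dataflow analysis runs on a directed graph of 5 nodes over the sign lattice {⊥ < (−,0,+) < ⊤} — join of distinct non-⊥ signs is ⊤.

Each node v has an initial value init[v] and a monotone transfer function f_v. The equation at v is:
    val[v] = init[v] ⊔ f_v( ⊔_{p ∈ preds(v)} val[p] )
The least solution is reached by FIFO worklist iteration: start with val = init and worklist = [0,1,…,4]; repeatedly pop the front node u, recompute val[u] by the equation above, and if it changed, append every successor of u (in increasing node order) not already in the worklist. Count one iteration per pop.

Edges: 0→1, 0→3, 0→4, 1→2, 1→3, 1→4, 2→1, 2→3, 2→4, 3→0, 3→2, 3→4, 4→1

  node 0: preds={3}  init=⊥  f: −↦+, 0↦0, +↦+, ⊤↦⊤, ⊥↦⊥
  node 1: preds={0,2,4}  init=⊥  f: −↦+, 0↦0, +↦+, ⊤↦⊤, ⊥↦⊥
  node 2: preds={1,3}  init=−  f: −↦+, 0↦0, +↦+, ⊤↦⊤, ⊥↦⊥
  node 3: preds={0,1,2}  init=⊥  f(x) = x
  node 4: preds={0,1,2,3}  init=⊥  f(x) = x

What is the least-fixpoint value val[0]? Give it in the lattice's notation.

Iteration log — 11 steps:
  step 1. node 0  ⊔preds=⊥  new=⊥  stable
  step 2. node 1  ⊔preds=−  new=+  old=⊥  +wl: 
  step 3. node 2  ⊔preds=+  new=⊤  old=−  +wl: 1
  step 4. node 3  ⊔preds=⊤  new=⊤  old=⊥  +wl: 0,2
  step 5. node 4  ⊔preds=⊤  new=⊤  old=⊥  +wl: 
  step 6. node 1  ⊔preds=⊤  new=⊤  old=+  +wl: 3,4
  step 7. node 0  ⊔preds=⊤  new=⊤  old=⊥  +wl: 1
  step 8. node 2  ⊔preds=⊤  new=⊤  stable
  step 9. node 3  ⊔preds=⊤  new=⊤  stable
  step 10. node 4  ⊔preds=⊤  new=⊤  stable
  step 11. node 1  ⊔preds=⊤  new=⊤  stable

Least fixpoint reached:
  node 0: ⊤
  node 1: ⊤
  node 2: ⊤
  node 3: ⊤
  node 4: ⊤

⊤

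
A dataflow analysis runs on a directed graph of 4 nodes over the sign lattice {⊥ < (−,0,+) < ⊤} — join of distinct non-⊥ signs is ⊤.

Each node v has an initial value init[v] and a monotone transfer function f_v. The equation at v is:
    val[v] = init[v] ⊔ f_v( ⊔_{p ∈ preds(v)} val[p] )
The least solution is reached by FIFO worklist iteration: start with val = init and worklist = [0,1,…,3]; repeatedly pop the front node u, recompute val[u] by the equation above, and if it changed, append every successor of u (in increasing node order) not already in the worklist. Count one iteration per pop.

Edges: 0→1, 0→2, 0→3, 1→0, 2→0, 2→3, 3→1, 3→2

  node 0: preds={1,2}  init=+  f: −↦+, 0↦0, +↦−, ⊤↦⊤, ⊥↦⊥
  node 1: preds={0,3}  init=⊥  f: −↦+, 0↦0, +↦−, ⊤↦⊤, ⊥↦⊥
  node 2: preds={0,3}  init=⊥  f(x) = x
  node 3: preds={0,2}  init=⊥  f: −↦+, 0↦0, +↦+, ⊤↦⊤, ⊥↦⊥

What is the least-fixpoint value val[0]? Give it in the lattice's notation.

Worklist (11 pops):
  #1 pop 0: in=⊥ → + (no change)
  #2 pop 1: in=+ → − (was ⊥); enqueue [0]
  #3 pop 2: in=+ → + (was ⊥); enqueue []
  #4 pop 3: in=+ → + (was ⊥); enqueue [1,2]
  #5 pop 0: in=⊤ → ⊤ (was +); enqueue [3]
  #6 pop 1: in=⊤ → ⊤ (was −); enqueue [0]
  #7 pop 2: in=⊤ → ⊤ (was +); enqueue []
  #8 pop 3: in=⊤ → ⊤ (was +); enqueue [1,2]
  #9 pop 0: in=⊤ → ⊤ (no change)
  #10 pop 1: in=⊤ → ⊤ (no change)
  #11 pop 2: in=⊤ → ⊤ (no change)

Fixpoint:
  val[0] = ⊤
  val[1] = ⊤
  val[2] = ⊤
  val[3] = ⊤

⊤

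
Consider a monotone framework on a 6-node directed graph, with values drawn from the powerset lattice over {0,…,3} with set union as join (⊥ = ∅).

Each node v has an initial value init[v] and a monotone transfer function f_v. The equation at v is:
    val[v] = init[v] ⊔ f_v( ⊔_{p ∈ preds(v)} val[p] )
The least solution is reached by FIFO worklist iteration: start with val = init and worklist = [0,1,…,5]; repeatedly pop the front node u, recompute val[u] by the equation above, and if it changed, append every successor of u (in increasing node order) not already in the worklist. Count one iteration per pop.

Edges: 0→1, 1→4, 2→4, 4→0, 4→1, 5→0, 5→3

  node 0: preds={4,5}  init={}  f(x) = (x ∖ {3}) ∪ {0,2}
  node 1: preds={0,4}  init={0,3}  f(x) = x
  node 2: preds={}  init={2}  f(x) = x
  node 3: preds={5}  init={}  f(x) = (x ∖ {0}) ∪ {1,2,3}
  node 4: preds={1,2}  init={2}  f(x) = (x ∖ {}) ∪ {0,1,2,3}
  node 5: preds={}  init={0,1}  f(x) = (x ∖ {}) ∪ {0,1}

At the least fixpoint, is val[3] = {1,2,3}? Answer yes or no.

Worklist (8 pops):
  #1 pop 0: in={0,1,2} → {0,1,2} (was {}); enqueue []
  #2 pop 1: in={0,1,2} → {0,1,2,3} (was {0,3}); enqueue []
  #3 pop 2: in={} → {2} (no change)
  #4 pop 3: in={0,1} → {1,2,3} (was {}); enqueue []
  #5 pop 4: in={0,1,2,3} → {0,1,2,3} (was {2}); enqueue [0,1]
  #6 pop 5: in={} → {0,1} (no change)
  #7 pop 0: in={0,1,2,3} → {0,1,2} (no change)
  #8 pop 1: in={0,1,2,3} → {0,1,2,3} (no change)

Fixpoint:
  val[0] = {0,1,2}
  val[1] = {0,1,2,3}
  val[2] = {2}
  val[3] = {1,2,3}
  val[4] = {0,1,2,3}
  val[5] = {0,1}

yes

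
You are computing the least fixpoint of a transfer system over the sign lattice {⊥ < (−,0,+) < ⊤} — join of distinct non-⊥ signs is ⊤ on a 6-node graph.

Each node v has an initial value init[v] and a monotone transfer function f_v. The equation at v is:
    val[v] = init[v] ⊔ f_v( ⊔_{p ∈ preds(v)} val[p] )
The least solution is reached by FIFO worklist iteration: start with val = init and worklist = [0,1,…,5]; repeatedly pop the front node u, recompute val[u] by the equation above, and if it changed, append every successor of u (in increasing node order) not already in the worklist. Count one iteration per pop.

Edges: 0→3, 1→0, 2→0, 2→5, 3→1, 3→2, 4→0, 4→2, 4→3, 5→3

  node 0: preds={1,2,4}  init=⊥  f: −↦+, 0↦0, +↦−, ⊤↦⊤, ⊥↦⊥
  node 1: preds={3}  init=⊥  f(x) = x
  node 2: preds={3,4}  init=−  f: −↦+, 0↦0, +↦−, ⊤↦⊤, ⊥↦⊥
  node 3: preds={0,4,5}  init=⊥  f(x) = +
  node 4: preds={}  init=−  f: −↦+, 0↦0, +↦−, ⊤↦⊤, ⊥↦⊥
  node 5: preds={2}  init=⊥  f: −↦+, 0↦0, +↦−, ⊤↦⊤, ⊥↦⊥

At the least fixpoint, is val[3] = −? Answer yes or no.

Worklist (11 pops):
  #1 pop 0: in=− → + (was ⊥); enqueue []
  #2 pop 1: in=⊥ → ⊥ (no change)
  #3 pop 2: in=− → ⊤ (was −); enqueue [0]
  #4 pop 3: in=⊤ → + (was ⊥); enqueue [1,2]
  #5 pop 4: in=⊥ → − (no change)
  #6 pop 5: in=⊤ → ⊤ (was ⊥); enqueue [3]
  #7 pop 0: in=⊤ → ⊤ (was +); enqueue []
  #8 pop 1: in=+ → + (was ⊥); enqueue [0]
  #9 pop 2: in=⊤ → ⊤ (no change)
  #10 pop 3: in=⊤ → + (no change)
  #11 pop 0: in=⊤ → ⊤ (no change)

Fixpoint:
  val[0] = ⊤
  val[1] = +
  val[2] = ⊤
  val[3] = +
  val[4] = −
  val[5] = ⊤

no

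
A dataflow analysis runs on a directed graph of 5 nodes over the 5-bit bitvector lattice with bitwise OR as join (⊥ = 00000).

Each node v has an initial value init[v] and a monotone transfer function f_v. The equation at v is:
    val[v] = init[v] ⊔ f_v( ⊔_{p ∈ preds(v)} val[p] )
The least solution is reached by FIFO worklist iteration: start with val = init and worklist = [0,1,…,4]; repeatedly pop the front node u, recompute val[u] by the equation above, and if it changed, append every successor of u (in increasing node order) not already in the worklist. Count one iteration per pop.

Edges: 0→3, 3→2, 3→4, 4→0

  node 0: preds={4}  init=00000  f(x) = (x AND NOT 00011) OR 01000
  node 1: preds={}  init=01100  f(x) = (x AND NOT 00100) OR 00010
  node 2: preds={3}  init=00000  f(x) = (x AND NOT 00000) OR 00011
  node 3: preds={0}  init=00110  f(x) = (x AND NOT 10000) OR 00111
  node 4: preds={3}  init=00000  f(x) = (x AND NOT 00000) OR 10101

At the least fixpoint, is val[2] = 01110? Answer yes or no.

no

Worklist (8 pops):
  #1 pop 0: in=00000 → 01000 (was 00000); enqueue []
  #2 pop 1: in=00000 → 01110 (was 01100); enqueue []
  #3 pop 2: in=00110 → 00111 (was 00000); enqueue []
  #4 pop 3: in=01000 → 01111 (was 00110); enqueue [2]
  #5 pop 4: in=01111 → 11111 (was 00000); enqueue [0]
  #6 pop 2: in=01111 → 01111 (was 00111); enqueue []
  #7 pop 0: in=11111 → 11100 (was 01000); enqueue [3]
  #8 pop 3: in=11100 → 01111 (no change)

Fixpoint:
  val[0] = 11100
  val[1] = 01110
  val[2] = 01111
  val[3] = 01111
  val[4] = 11111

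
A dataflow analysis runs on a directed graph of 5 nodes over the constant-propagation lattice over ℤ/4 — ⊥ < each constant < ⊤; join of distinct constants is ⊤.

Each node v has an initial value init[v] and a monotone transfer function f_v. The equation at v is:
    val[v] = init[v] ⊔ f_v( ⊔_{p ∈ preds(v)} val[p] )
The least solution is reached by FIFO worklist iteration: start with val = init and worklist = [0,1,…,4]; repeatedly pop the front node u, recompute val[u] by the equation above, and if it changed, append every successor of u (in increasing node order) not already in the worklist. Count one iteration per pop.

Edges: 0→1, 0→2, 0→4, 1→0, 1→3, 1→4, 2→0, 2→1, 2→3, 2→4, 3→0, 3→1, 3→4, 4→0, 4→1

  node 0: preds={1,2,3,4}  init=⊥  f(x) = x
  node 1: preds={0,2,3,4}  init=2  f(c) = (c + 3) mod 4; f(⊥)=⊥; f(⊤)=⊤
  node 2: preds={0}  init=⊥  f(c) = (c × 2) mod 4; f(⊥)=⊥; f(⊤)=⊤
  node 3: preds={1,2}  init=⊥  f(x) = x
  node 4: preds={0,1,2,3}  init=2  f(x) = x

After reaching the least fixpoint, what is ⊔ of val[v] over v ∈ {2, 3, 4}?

⊤

Iteration log — 12 steps:
  step 1. node 0  ⊔preds=2  new=2  old=⊥  +wl: 
  step 2. node 1  ⊔preds=2  new=⊤  old=2  +wl: 0
  step 3. node 2  ⊔preds=2  new=0  old=⊥  +wl: 1
  step 4. node 3  ⊔preds=⊤  new=⊤  old=⊥  +wl: 
  step 5. node 4  ⊔preds=⊤  new=⊤  old=2  +wl: 
  step 6. node 0  ⊔preds=⊤  new=⊤  old=2  +wl: 2,4
  step 7. node 1  ⊔preds=⊤  new=⊤  stable
  step 8. node 2  ⊔preds=⊤  new=⊤  old=0  +wl: 0,1,3
  step 9. node 4  ⊔preds=⊤  new=⊤  stable
  step 10. node 0  ⊔preds=⊤  new=⊤  stable
  step 11. node 1  ⊔preds=⊤  new=⊤  stable
  step 12. node 3  ⊔preds=⊤  new=⊤  stable

Least fixpoint reached:
  node 0: ⊤
  node 1: ⊤
  node 2: ⊤
  node 3: ⊤
  node 4: ⊤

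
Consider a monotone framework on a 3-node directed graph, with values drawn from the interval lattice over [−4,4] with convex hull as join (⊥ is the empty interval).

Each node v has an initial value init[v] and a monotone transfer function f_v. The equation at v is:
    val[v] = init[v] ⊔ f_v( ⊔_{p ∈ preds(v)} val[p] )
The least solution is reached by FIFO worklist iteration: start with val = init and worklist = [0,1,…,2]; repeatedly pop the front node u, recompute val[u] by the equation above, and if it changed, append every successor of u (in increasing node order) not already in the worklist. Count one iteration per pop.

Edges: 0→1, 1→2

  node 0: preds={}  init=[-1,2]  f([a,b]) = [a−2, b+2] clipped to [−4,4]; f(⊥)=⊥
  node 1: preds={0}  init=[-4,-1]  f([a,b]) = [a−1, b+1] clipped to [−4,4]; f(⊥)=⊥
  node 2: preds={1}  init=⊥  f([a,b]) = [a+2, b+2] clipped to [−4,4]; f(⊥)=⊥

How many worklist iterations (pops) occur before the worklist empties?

3

Iteration log — 3 steps:
  step 1. node 0  ⊔preds=⊥  new=[-1,2]  stable
  step 2. node 1  ⊔preds=[-1,2]  new=[-4,3]  old=[-4,-1]  +wl: 
  step 3. node 2  ⊔preds=[-4,3]  new=[-2,4]  old=⊥  +wl: 

Least fixpoint reached:
  node 0: [-1,2]
  node 1: [-4,3]
  node 2: [-2,4]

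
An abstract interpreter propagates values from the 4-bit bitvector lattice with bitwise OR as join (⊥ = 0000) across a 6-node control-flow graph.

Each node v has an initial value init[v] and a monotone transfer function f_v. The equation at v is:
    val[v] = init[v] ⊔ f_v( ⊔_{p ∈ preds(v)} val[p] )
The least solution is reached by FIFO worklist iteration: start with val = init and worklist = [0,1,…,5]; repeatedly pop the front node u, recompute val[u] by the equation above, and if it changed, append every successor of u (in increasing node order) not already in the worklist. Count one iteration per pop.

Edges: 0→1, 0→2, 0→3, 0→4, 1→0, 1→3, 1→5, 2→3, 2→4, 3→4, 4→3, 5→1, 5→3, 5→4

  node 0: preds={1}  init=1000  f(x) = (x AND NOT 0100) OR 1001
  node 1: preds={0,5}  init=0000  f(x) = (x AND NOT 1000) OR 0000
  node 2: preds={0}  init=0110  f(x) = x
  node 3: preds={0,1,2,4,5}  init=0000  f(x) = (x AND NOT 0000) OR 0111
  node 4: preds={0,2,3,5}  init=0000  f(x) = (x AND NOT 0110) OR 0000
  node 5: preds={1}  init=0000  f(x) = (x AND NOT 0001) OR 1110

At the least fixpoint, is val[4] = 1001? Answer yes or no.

Trace (16 dequeues):
  [1] u=0 | in 0000 | out 1001 | prev 1000 | push {}
  [2] u=1 | in 1001 | out 0001 | prev 0000 | push {0}
  [3] u=2 | in 1001 | out 1111 | prev 0110 | push {}
  [4] u=3 | in 1111 | out 1111 | prev 0000 | push {}
  [5] u=4 | in 1111 | out 1001 | prev 0000 | push {3}
  [6] u=5 | in 0001 | out 1110 | prev 0000 | push {1,4}
  [7] u=0 | in 0001 | out 1001 | ==
  [8] u=3 | in 1111 | out 1111 | ==
  [9] u=1 | in 1111 | out 0111 | prev 0001 | push {0,3,5}
  [10] u=4 | in 1111 | out 1001 | ==
  [11] u=0 | in 0111 | out 1011 | prev 1001 | push {1,2,4}
  [12] u=3 | in 1111 | out 1111 | ==
  [13] u=5 | in 0111 | out 1110 | ==
  [14] u=1 | in 1111 | out 0111 | ==
  [15] u=2 | in 1011 | out 1111 | ==
  [16] u=4 | in 1111 | out 1001 | ==

Converged values:
  [0] 1011
  [1] 0111
  [2] 1111
  [3] 1111
  [4] 1001
  [5] 1110

yes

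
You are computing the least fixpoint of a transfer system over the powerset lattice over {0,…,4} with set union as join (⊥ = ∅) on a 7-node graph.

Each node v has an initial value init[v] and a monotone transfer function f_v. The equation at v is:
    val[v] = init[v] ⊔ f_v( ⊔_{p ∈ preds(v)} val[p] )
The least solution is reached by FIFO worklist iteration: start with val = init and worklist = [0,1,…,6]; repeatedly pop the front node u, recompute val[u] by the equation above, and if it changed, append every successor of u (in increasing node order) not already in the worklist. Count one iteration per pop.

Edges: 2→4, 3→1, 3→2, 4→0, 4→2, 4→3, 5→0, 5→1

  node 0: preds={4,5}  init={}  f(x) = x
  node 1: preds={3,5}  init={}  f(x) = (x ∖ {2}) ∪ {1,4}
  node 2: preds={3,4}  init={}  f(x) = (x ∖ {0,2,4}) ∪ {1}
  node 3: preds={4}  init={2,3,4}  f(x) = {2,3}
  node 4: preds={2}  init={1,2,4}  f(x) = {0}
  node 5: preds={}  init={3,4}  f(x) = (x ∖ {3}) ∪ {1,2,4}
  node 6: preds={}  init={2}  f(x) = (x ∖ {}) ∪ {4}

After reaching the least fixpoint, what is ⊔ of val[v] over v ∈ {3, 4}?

{0,1,2,3,4}

Worklist (11 pops):
  #1 pop 0: in={1,2,3,4} → {1,2,3,4} (was {}); enqueue []
  #2 pop 1: in={2,3,4} → {1,3,4} (was {}); enqueue []
  #3 pop 2: in={1,2,3,4} → {1,3} (was {}); enqueue []
  #4 pop 3: in={1,2,4} → {2,3,4} (no change)
  #5 pop 4: in={1,3} → {0,1,2,4} (was {1,2,4}); enqueue [0,2,3]
  #6 pop 5: in={} → {1,2,3,4} (was {3,4}); enqueue [1]
  #7 pop 6: in={} → {2,4} (was {2}); enqueue []
  #8 pop 0: in={0,1,2,3,4} → {0,1,2,3,4} (was {1,2,3,4}); enqueue []
  #9 pop 2: in={0,1,2,3,4} → {1,3} (no change)
  #10 pop 3: in={0,1,2,4} → {2,3,4} (no change)
  #11 pop 1: in={1,2,3,4} → {1,3,4} (no change)

Fixpoint:
  val[0] = {0,1,2,3,4}
  val[1] = {1,3,4}
  val[2] = {1,3}
  val[3] = {2,3,4}
  val[4] = {0,1,2,4}
  val[5] = {1,2,3,4}
  val[6] = {2,4}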